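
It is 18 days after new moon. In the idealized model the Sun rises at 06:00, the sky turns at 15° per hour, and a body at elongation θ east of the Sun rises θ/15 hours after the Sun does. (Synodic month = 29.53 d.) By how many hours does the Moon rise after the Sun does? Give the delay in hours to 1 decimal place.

Elongation θ = 360° × 18/29.53 ≈ 219.4°.
Delay after the Sun = 219.4° / (15°/h) ≈ 14.63 h.
So the Moon rises 14.63 h after the Sun.

14.6 h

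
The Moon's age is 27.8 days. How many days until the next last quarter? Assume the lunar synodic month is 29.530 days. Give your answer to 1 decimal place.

Last quarter is 0.75 of the way through the cycle: age 0.75 × 29.530 = 22.148 d.
This lunation's last quarter (22.148 d) has passed, so add one period: 51.678 − 27.8 = 23.878 days.

23.9 days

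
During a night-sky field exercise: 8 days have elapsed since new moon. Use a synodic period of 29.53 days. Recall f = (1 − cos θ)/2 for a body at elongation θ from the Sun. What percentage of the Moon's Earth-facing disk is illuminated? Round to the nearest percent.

57%

Elongation θ = 360° × 8/29.53 ≈ 97.5°.
With cos θ = (-0.131), the lit fraction is (1 − (-0.131))/2 ≈ 0.566, so 57%.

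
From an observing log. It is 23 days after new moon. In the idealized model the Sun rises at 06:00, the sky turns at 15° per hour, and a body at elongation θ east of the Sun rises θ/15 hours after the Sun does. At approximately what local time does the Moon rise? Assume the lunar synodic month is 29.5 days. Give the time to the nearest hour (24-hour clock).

Phase angle: θ = 360°·(23 d)/(29.5 d) = 280.7°.
At 15° of sky rotation per hour, 280.7° corresponds to a 18.71 h lag.
06:00 + 18.71 h ≈ 00:43 → 01:00 to the nearest hour.

01:00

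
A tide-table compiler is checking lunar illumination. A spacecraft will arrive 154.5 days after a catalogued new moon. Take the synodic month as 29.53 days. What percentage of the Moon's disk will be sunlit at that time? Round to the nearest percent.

154.5 d spans 5 complete synodic months (5 × 29.53 = 147.65 d) plus 6.85 d.
The Moon has covered 6.85/29.53 of its cycle, so θ ≈ 360° × 6.85/29.53 = 83.5°.
Illuminated fraction = (1 − cos 83.5°)/2 = (1 − 0.113)/2 ≈ 0.443, so 44%.

44%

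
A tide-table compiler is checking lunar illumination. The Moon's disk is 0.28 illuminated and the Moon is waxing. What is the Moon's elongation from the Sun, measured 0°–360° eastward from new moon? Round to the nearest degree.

64°

cos θ = 1 − 2f = 0.440, giving a principal value of 63.9°.
The Moon is waxing (0°–180°), so θ = 63.9° directly.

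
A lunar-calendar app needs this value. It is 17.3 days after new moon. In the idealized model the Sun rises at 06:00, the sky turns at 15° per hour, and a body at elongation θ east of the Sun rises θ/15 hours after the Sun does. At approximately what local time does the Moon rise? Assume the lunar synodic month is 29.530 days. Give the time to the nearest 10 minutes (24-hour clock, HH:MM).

The Moon has covered 17.3/29.530 of its cycle, so θ ≈ 360° × 17.3/29.530 = 210.9°.
Delay after the Sun = 210.9° / (15°/h) ≈ 14.06 h.
06:00 + 14.060 h ≈ 20:04 → 20:00 to the nearest ten minutes.

20:00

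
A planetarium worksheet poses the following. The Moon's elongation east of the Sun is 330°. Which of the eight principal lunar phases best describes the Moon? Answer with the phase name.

The waning crescent sector spans roughly 292°–338°; 330° falls inside it.

waning crescent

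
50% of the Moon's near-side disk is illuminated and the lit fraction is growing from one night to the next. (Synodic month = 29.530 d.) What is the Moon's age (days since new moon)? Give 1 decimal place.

7.4 days

Invert f = (1 − cos θ)/2 to get cos θ = 1 − 2(0.50) = 0.000, hence θ₀ = arccos 0.000 = 90.0°.
Waxing ⇒ before full, so θ = 90.0°.
That fraction of the synodic month is 90.0/360 × 29.530 d ≈ 7.38 d.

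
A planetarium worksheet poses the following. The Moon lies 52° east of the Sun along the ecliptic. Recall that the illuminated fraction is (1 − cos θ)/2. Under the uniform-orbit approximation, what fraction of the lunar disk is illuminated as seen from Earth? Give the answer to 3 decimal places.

Half-versine of 52°: (1 − 0.616)/2 = 0.192.

0.192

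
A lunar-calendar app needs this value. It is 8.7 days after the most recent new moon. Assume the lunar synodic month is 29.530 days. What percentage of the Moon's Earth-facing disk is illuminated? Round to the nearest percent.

The Moon has covered 8.7/29.530 of its cycle, so θ ≈ 360° × 8.7/29.530 = 106.1°.
Illuminated fraction = (1 − cos 106.1°)/2 = (1 − (-0.277))/2 ≈ 0.638, so 64%.

64%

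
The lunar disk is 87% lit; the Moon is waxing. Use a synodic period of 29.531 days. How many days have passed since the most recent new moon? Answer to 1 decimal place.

11.3 days

From f = (1 − cos θ)/2: cos θ = 1 − 2×0.87 = -0.740; arccos → 137.7°.
Waxing ⇒ before full, so θ = 137.7°.
That fraction of the synodic month is 137.7/360 × 29.531 d ≈ 11.30 d.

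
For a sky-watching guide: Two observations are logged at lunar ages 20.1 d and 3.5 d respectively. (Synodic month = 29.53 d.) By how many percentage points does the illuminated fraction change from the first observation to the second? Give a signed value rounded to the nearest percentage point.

-58 percentage points

θ₁ = 360° × 20.1/29.53 = 245.0°, f₁ = (1 − cos θ₁)/2 = 0.711.
θ₂ = 360° × 3.5/29.53 = 42.7°, f₂ = (1 − cos θ₂)/2 = 0.132.
Change = f₂ − f₁ = -0.579 → -58 percentage points.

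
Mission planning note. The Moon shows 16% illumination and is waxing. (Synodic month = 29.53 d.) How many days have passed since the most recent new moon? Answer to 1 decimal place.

3.9 days

Invert f = (1 − cos θ)/2 to get cos θ = 1 − 2(0.16) = 0.680, hence θ₀ = arccos 0.680 = 47.2°.
Before full moon the principal value applies: θ = 47.2°.
Age = 29.53 × 47.2°/360° ≈ 3.87 days.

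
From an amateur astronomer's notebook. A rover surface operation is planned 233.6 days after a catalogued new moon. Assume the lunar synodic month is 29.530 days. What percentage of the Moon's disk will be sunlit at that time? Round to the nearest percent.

Reduce mod P: 233.6 − 7×29.530 = 26.89 d into the current lunation.
Phase angle: θ = 360°·(26.89 d)/(29.530 d) = 327.8°.
With cos θ = 0.846, the lit fraction is (1 − 0.846)/2 ≈ 0.077, so 8%.

8%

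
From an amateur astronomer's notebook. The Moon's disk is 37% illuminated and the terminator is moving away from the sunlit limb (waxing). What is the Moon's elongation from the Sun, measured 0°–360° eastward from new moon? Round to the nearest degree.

75°

cos θ = 1 − 2f = 0.260, giving a principal value of 74.9°.
Before full moon the principal value applies: θ = 74.9°.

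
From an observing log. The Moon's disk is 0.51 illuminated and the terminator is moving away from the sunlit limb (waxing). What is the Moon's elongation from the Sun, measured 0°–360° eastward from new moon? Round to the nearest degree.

From f = (1 − cos θ)/2: cos θ = 1 − 2×0.51 = -0.020; arccos → 91.1°.
Before full moon the principal value applies: θ = 91.1°.

91°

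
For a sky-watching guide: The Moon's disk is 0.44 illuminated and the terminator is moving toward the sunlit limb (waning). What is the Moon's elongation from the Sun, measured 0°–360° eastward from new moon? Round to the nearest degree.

cos θ = 1 − 2f = 0.120, giving a principal value of 83.1°.
Waning ⇒ past full, so θ = 360° − 83.1° = 276.9°.

277°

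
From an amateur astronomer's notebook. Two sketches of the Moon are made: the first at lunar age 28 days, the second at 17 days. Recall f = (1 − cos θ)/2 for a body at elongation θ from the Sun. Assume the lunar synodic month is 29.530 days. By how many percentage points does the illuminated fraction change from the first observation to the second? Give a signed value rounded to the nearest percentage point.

+92 percentage points

θ₁ = 360° × 28/29.530 = 341.3°, f₁ = (1 − cos θ₁)/2 = 0.026.
θ₂ = 360° × 17/29.530 = 207.2°, f₂ = (1 − cos θ₂)/2 = 0.945.
Change = f₂ − f₁ = +0.918 → +92 percentage points.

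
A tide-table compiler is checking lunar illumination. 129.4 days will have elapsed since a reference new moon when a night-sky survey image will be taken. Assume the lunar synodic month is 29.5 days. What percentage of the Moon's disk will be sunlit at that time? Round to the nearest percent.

129.4/29.5 = 4.386 lunations, so 4 complete cycles and 11.40 d into the next.
The Moon has covered 11.40/29.5 of its cycle, so θ ≈ 360° × 11.40/29.5 = 139.1°.
With cos θ = (-0.756), the lit fraction is (1 − (-0.756))/2 ≈ 0.878, so 88%.

88%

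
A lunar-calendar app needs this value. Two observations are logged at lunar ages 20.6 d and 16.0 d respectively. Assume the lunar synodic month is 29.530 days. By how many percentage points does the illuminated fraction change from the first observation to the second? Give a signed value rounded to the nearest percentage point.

+32 pp

θ₁ = 360° × 20.6/29.530 = 251.1°, f₁ = (1 − cos θ₁)/2 = 0.662.
θ₂ = 360° × 16.0/29.530 = 195.1°, f₂ = (1 − cos θ₂)/2 = 0.983.
Change = f₂ − f₁ = +0.321 → +32 percentage points.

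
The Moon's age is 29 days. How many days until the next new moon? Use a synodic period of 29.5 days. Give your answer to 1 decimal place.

0.5 days

One full lunation from the last new moon is 29.5 d; remaining = 29.5 − 29 = 0.500 d.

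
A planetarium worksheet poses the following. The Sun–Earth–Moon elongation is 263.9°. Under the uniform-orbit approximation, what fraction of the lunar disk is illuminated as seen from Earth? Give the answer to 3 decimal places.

f = (1 − cos 263.9°)/2 = (1 − (-0.106))/2 ≈ 0.553.

0.553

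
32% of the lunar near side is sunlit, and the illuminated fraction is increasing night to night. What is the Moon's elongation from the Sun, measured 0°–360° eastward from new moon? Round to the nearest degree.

69°

cos θ = 1 − 2f = 0.360, giving a principal value of 68.9°.
Before full moon the principal value applies: θ = 68.9°.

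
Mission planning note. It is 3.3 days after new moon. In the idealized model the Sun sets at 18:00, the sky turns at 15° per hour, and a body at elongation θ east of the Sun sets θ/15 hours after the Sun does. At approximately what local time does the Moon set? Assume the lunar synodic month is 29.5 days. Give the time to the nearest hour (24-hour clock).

The Moon has covered 3.3/29.5 of its cycle, so θ ≈ 360° × 3.3/29.5 = 40.3°.
At 15° of sky rotation per hour, 40.3° corresponds to a 2.68 h lag.
18:00 + 2.68 h ≈ 20:41 → 21:00 to the nearest hour.

21:00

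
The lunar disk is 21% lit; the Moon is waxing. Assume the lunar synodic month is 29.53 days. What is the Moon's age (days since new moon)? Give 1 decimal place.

From f = (1 − cos θ)/2: cos θ = 1 − 2×0.21 = 0.580; arccos → 54.5°.
Before full moon the principal value applies: θ = 54.5°.
At 360°/29.53 d per day, 54.5° corresponds to 4.47 days.

4.5 days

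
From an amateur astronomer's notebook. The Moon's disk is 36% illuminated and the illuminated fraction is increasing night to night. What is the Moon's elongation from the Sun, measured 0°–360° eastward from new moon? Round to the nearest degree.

From f = (1 − cos θ)/2: cos θ = 1 − 2×0.36 = 0.280; arccos → 73.7°.
Before full moon the principal value applies: θ = 73.7°.

74°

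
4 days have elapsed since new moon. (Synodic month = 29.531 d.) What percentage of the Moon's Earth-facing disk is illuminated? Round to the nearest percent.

17%

Phase angle: θ = 360°·(4 d)/(29.531 d) = 48.8°.
Illuminated fraction = (1 − cos 48.8°)/2 = (1 − 0.659)/2 ≈ 0.170, so 17%.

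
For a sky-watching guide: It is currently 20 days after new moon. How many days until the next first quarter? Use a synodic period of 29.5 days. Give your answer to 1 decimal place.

First quarter is 0.25 of the way through the cycle: age 0.25 × 29.5 = 7.375 d.
This lunation's first quarter (7.375 d) has passed, so add one period: 36.875 − 20 = 16.875 days.

16.9 days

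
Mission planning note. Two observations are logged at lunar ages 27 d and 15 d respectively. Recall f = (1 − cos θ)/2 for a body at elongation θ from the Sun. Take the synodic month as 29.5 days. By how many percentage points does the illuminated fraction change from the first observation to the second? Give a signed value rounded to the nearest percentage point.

+93 pp

First observation: θ = 360°·27/29.5 = 329.5°, so f = 0.069.
Second observation: θ = 183.1°, f = 0.999.
Δf = 0.999 − 0.069 = +0.930, i.e. +93 pp.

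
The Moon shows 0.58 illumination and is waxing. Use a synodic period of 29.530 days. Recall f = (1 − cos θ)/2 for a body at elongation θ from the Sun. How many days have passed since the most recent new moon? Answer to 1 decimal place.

8.1 days

Invert f = (1 − cos θ)/2 to get cos θ = 1 − 2(0.58) = -0.160, hence θ₀ = arccos -0.160 = 99.2°.
The Moon is waxing (0°–180°), so θ = 99.2° directly.
At 360°/29.530 d per day, 99.2° corresponds to 8.14 days.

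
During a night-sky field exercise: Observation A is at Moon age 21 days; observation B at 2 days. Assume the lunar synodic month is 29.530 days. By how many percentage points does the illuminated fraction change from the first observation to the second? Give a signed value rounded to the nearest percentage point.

θ₁ = 360° × 21/29.530 = 256.0°, f₁ = (1 − cos θ₁)/2 = 0.621.
θ₂ = 360° × 2/29.530 = 24.4°, f₂ = (1 − cos θ₂)/2 = 0.045.
Change = f₂ − f₁ = -0.576 → -58 percentage points.

-58 pp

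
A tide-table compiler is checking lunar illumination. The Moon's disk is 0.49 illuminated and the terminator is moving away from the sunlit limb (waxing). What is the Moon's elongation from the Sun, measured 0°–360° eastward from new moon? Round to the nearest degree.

From f = (1 − cos θ)/2: cos θ = 1 − 2×0.49 = 0.020; arccos → 88.9°.
Waxing ⇒ before full, so θ = 88.9°.

89°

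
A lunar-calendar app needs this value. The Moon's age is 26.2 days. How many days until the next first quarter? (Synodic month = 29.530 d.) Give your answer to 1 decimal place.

10.7 days

First quarter is 0.25 of the way through the cycle: age 0.25 × 29.530 = 7.383 d.
This lunation's first quarter (7.383 d) has passed, so add one period: 36.913 − 26.2 = 10.713 days.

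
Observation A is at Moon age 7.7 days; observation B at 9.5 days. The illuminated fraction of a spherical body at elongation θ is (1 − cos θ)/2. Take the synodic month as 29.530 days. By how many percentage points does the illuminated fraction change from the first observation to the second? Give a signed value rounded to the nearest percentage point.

θ₁ = 360° × 7.7/29.530 = 93.9°, f₁ = (1 − cos θ₁)/2 = 0.534.
θ₂ = 360° × 9.5/29.530 = 115.8°, f₂ = (1 − cos θ₂)/2 = 0.718.
Change = f₂ − f₁ = +0.184 → +18 percentage points.

+18 pp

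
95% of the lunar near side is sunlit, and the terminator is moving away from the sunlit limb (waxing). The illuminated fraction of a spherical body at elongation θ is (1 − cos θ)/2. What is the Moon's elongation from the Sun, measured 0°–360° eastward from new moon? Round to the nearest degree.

Invert f = (1 − cos θ)/2 to get cos θ = 1 − 2(0.95) = -0.900, hence θ₀ = arccos -0.900 = 154.2°.
Before full moon the principal value applies: θ = 154.2°.

154°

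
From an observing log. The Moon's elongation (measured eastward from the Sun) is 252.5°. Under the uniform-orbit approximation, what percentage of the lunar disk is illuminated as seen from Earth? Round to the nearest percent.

65%

cos 252.5° = (-0.301), so f = (1 − (-0.301))/2 = 0.650, i.e. 65%.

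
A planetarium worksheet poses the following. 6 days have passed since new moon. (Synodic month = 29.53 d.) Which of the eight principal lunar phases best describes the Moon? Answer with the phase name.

first quarter

At 6/29.53 of the cycle, θ ≈ 73° — the first quarter range.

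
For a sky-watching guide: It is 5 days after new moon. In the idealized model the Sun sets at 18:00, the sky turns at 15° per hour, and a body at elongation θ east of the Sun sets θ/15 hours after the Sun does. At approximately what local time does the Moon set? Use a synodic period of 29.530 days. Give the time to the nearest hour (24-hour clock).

22:00

The Moon has covered 5/29.530 of its cycle, so θ ≈ 360° × 5/29.530 = 61.0°.
Delay after the Sun = 61.0° / (15°/h) ≈ 4.06 h.
18:00 + 4.06 h ≈ 22:04 → 22:00 to the nearest hour.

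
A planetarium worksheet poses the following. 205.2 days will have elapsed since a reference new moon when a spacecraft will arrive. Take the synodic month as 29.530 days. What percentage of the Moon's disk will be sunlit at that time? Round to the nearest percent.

3%

Reduce mod P: 205.2 − 6×29.530 = 28.02 d into the current lunation.
The Moon has covered 28.02/29.530 of its cycle, so θ ≈ 360° × 28.02/29.530 = 341.6°.
cos 341.6° = 0.949, so f = (1 − 0.949)/2 = 0.026, so 3%.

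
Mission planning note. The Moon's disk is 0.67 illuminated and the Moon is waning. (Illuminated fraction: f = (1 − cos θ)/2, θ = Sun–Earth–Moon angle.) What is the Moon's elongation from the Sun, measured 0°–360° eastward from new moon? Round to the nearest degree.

Invert f = (1 − cos θ)/2 to get cos θ = 1 − 2(0.67) = -0.340, hence θ₀ = arccos -0.340 = 109.9°.
Waning ⇒ past full, so θ = 360° − 109.9° = 250.1°.

250°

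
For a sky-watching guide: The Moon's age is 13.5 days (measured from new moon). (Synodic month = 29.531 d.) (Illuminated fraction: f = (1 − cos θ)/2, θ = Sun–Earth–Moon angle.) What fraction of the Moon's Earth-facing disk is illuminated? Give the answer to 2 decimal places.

The Moon has covered 13.5/29.531 of its cycle, so θ ≈ 360° × 13.5/29.531 = 164.6°.
Illuminated fraction = (1 − cos 164.6°)/2 = (1 − (-0.964))/2 ≈ 0.982.

0.98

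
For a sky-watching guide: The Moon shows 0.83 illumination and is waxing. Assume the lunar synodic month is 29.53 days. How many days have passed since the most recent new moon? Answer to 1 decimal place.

From f = (1 − cos θ)/2: cos θ = 1 − 2×0.83 = -0.660; arccos → 131.3°.
The Moon is waxing (0°–180°), so θ = 131.3° directly.
That fraction of the synodic month is 131.3/360 × 29.53 d ≈ 10.77 d.

10.8 days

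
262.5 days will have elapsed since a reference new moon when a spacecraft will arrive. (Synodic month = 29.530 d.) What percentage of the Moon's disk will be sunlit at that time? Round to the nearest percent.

12%

262.5 d spans 8 complete synodic months (8 × 29.530 = 236.24 d) plus 26.26 d.
Elongation θ = 360° × 26.26/29.530 ≈ 320.1°.
cos 320.1° = 0.768, so f = (1 − 0.768)/2 = 0.116, so 12%.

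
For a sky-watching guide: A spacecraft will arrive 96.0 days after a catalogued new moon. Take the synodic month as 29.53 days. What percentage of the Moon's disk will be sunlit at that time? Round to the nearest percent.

96.0 d spans 3 complete synodic months (3 × 29.53 = 88.59 d) plus 7.41 d.
The Moon has covered 7.41/29.53 of its cycle, so θ ≈ 360° × 7.41/29.53 = 90.3°.
cos 90.3° = (-0.006), so f = (1 − (-0.006))/2 = 0.503, so 50%.

50%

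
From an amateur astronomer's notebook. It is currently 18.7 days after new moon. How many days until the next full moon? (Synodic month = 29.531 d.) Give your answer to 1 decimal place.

Full moon occurs at elongation 180°, i.e. at age 29.531 × 180/360 = 14.765 d.
Already past this cycle's full moon; the next is at 14.765 + 29.531 = 44.296 d, so 44.296 − 18.7 = 25.596 days.

25.6 days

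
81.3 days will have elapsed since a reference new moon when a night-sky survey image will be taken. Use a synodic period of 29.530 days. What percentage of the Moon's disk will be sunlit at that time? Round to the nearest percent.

49%

Reduce mod P: 81.3 − 2×29.530 = 22.24 d into the current lunation.
The Moon has covered 22.24/29.530 of its cycle, so θ ≈ 360° × 22.24/29.530 = 271.1°.
Illuminated fraction = (1 − cos 271.1°)/2 = (1 − 0.020)/2 ≈ 0.490, so 49%.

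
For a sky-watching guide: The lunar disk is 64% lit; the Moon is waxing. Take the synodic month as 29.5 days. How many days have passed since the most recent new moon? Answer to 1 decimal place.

Invert f = (1 − cos θ)/2 to get cos θ = 1 − 2(0.64) = -0.280, hence θ₀ = arccos -0.280 = 106.3°.
Waxing ⇒ before full, so θ = 106.3°.
Age = 29.5 × 106.3°/360° ≈ 8.71 days.

8.7 days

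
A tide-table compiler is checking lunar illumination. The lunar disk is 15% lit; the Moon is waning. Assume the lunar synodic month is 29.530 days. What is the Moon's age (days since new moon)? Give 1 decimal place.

25.8 days

Invert f = (1 − cos θ)/2 to get cos θ = 1 − 2(0.15) = 0.700, hence θ₀ = arccos 0.700 = 45.6°.
Waning ⇒ past full, so θ = 360° − 45.6° = 314.4°.
That fraction of the synodic month is 314.4/360 × 29.530 d ≈ 25.79 d.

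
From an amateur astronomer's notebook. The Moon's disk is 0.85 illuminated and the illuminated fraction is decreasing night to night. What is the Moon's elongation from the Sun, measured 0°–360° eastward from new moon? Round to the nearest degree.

cos θ = 1 − 2f = -0.700, giving a principal value of 134.4°.
Waning ⇒ past full, so θ = 360° − 134.4° = 225.6°.

226°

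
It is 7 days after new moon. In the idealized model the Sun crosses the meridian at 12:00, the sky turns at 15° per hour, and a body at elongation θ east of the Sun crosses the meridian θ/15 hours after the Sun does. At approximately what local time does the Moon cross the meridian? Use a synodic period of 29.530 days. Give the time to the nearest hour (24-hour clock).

18:00

Elongation θ = 360° × 7/29.530 ≈ 85.3°.
At 15° of sky rotation per hour, 85.3° corresponds to a 5.69 h lag.
12:00 + 5.69 h ≈ 17:41 → 18:00 to the nearest hour.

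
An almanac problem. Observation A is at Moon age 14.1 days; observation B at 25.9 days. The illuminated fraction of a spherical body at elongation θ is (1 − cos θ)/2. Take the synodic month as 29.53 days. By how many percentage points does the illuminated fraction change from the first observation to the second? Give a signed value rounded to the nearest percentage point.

-85 pp

θ₁ = 360° × 14.1/29.53 = 171.9°, f₁ = (1 − cos θ₁)/2 = 0.995.
θ₂ = 360° × 25.9/29.53 = 315.7°, f₂ = (1 − cos θ₂)/2 = 0.142.
Change = f₂ − f₁ = -0.853 → -85 percentage points.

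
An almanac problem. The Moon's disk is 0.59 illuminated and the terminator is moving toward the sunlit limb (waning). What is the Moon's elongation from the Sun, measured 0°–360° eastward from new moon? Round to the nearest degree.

260°

cos θ = 1 − 2f = -0.180, giving a principal value of 100.4°.
Since the Moon is past full (waning), take the reflex angle: θ = 360° − 100.4° = 259.6°.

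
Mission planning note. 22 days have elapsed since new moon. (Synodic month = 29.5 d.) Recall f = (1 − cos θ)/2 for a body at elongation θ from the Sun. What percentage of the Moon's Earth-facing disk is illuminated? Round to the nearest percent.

51%

Elongation θ = 360° × 22/29.5 ≈ 268.5°.
Illuminated fraction = (1 − cos 268.5°)/2 = (1 − (-0.027))/2 ≈ 0.513, so 51%.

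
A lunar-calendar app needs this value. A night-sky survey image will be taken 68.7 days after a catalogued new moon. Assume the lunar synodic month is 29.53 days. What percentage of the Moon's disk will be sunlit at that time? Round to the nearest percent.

73%

68.7 d spans 2 complete synodic months (2 × 29.53 = 59.06 d) plus 9.64 d.
Phase angle: θ = 360°·(9.64 d)/(29.53 d) = 117.5°.
cos 117.5° = (-0.462), so f = (1 − (-0.462))/2 = 0.731, so 73%.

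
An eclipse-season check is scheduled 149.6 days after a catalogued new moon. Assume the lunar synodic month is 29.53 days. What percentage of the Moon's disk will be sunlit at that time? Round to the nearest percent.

149.6 d spans 5 complete synodic months (5 × 29.53 = 147.65 d) plus 1.95 d.
Elongation θ = 360° × 1.95/29.53 ≈ 23.8°.
With cos θ = 0.915, the lit fraction is (1 − 0.915)/2 ≈ 0.042, so 4%.

4%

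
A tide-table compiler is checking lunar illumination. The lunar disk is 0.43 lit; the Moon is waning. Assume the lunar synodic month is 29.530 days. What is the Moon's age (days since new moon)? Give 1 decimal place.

22.8 days

From f = (1 − cos θ)/2: cos θ = 1 − 2×0.43 = 0.140; arccos → 82.0°.
A waning Moon lies in 180°–360°, so θ = 360° − 82.0° = 278.0°.
That fraction of the synodic month is 278.0/360 × 29.530 d ≈ 22.81 d.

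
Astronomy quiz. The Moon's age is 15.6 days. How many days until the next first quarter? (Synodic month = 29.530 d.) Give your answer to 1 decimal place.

First quarter occurs at elongation 90°, i.e. at age 29.530 × 90/360 = 7.383 d.
Already past this cycle's first quarter; the next is at 7.383 + 29.530 = 36.913 d, so 36.913 − 15.6 = 21.313 days.

21.3 days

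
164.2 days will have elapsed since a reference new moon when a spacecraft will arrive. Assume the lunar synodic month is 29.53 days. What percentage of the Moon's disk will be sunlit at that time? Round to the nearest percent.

96%

Reduce mod P: 164.2 − 5×29.53 = 16.55 d into the current lunation.
Elongation θ = 360° × 16.55/29.53 ≈ 201.8°.
With cos θ = (-0.929), the lit fraction is (1 − (-0.929))/2 ≈ 0.964, so 96%.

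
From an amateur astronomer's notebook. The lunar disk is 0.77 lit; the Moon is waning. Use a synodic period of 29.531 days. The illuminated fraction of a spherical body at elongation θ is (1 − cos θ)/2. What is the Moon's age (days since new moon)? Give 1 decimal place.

19.5 days

Invert f = (1 − cos θ)/2 to get cos θ = 1 − 2(0.77) = -0.540, hence θ₀ = arccos -0.540 = 122.7°.
Waning ⇒ past full, so θ = 360° − 122.7° = 237.3°.
Age = 29.531 × 237.3°/360° ≈ 19.47 days.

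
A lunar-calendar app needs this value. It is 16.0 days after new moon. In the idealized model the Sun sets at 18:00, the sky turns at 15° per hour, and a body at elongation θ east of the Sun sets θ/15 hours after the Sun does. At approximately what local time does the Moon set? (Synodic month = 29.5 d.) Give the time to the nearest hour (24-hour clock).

07:00

The Moon has covered 16.0/29.5 of its cycle, so θ ≈ 360° × 16.0/29.5 = 195.3°.
At 15° of sky rotation per hour, 195.3° corresponds to a 13.02 h lag.
18:00 + 13.02 h ≈ 07:01 → 07:00 to the nearest hour.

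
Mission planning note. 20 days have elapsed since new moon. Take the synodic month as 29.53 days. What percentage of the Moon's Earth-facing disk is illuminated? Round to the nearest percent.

72%

Phase angle: θ = 360°·(20 d)/(29.53 d) = 243.8°.
With cos θ = (-0.441), the lit fraction is (1 − (-0.441))/2 ≈ 0.721, so 72%.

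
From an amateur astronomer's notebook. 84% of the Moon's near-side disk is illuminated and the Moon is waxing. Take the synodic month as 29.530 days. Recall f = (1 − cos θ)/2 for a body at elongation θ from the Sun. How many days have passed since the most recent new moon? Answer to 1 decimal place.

Invert f = (1 − cos θ)/2 to get cos θ = 1 − 2(0.84) = -0.680, hence θ₀ = arccos -0.680 = 132.8°.
The Moon is waxing (0°–180°), so θ = 132.8° directly.
That fraction of the synodic month is 132.8/360 × 29.530 d ≈ 10.90 d.

10.9 days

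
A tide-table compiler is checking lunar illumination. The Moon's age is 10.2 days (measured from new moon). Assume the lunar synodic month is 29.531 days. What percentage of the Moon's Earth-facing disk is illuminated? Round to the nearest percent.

Phase angle: θ = 360°·(10.2 d)/(29.531 d) = 124.3°.
With cos θ = (-0.564), the lit fraction is (1 − (-0.564))/2 ≈ 0.782, so 78%.

78%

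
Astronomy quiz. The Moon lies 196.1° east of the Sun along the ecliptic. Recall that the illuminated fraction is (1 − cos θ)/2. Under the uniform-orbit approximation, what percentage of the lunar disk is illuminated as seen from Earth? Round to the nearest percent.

98%

cos 196.1° = (-0.961), so f = (1 − (-0.961))/2 = 0.980, i.e. 98%.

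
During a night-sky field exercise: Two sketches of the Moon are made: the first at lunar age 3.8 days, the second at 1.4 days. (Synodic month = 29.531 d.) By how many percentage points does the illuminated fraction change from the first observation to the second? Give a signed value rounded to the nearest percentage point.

θ₁ = 360° × 3.8/29.531 = 46.3°, f₁ = (1 − cos θ₁)/2 = 0.155.
θ₂ = 360° × 1.4/29.531 = 17.1°, f₂ = (1 − cos θ₂)/2 = 0.022.
Change = f₂ − f₁ = -0.133 → -13 percentage points.

-13 percentage points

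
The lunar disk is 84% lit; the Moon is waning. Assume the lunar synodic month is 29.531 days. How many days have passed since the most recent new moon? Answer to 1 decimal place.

Invert f = (1 − cos θ)/2 to get cos θ = 1 − 2(0.84) = -0.680, hence θ₀ = arccos -0.680 = 132.8°.
A waning Moon lies in 180°–360°, so θ = 360° − 132.8° = 227.2°.
That fraction of the synodic month is 227.2/360 × 29.531 d ≈ 18.63 d.

18.6 days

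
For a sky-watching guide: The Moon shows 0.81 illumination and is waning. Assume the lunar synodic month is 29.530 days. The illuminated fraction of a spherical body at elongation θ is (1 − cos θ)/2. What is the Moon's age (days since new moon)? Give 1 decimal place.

From f = (1 − cos θ)/2: cos θ = 1 − 2×0.81 = -0.620; arccos → 128.3°.
Since the Moon is past full (waning), take the reflex angle: θ = 360° − 128.3° = 231.7°.
That fraction of the synodic month is 231.7/360 × 29.530 d ≈ 19.00 d.

19.0 days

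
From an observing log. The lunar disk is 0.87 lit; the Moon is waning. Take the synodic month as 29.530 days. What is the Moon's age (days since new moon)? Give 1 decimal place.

Invert f = (1 − cos θ)/2 to get cos θ = 1 − 2(0.87) = -0.740, hence θ₀ = arccos -0.740 = 137.7°.
A waning Moon lies in 180°–360°, so θ = 360° − 137.7° = 222.3°.
At 360°/29.530 d per day, 222.3° corresponds to 18.23 days.

18.2 days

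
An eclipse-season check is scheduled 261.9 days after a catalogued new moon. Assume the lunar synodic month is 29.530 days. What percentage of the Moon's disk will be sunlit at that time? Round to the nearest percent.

16%

261.9/29.530 = 8.869 lunations, so 8 complete cycles and 25.66 d into the next.
Phase angle: θ = 360°·(25.66 d)/(29.530 d) = 312.8°.
cos 312.8° = 0.680, so f = (1 − 0.680)/2 = 0.160, so 16%.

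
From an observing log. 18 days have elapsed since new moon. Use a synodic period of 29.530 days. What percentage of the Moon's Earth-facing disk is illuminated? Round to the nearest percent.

89%

Phase angle: θ = 360°·(18 d)/(29.530 d) = 219.4°.
Illuminated fraction = (1 − cos 219.4°)/2 = (1 − (-0.772))/2 ≈ 0.886, so 89%.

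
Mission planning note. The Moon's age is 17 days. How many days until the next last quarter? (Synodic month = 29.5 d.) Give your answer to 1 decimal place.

5.1 days

Last quarter occurs at elongation 270°, i.e. at age 29.5 × 270/360 = 22.125 d.
That is 22.125 − 17 = 5.125 days ahead.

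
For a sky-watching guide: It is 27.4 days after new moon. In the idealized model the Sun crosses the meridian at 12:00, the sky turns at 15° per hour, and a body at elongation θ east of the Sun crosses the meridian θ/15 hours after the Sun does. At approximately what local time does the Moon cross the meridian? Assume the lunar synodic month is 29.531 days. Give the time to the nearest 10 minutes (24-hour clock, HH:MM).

The Moon has covered 27.4/29.531 of its cycle, so θ ≈ 360° × 27.4/29.531 = 334.0°.
Delay after the Sun = 334.0° / (15°/h) ≈ 22.27 h.
12:00 + 22.268 h ≈ 10:16 → 10:20 to the nearest ten minutes.

10:20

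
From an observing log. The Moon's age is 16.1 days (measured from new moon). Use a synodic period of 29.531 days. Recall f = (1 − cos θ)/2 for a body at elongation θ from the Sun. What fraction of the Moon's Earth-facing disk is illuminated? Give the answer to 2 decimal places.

The Moon has covered 16.1/29.531 of its cycle, so θ ≈ 360° × 16.1/29.531 = 196.3°.
cos 196.3° = (-0.960), so f = (1 − (-0.960))/2 = 0.980.

0.98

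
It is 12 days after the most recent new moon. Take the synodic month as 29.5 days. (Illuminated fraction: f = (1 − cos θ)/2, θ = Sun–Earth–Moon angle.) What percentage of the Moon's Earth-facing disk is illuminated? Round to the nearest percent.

92%

Elongation θ = 360° × 12/29.5 ≈ 146.4°.
With cos θ = (-0.833), the lit fraction is (1 − (-0.833))/2 ≈ 0.917, so 92%.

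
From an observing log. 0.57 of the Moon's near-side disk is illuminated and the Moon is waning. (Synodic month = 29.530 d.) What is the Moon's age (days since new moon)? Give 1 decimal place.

21.5 days

cos θ = 1 − 2f = -0.140, giving a principal value of 98.0°.
A waning Moon lies in 180°–360°, so θ = 360° − 98.0° = 262.0°.
Age = 29.530 × 262.0°/360° ≈ 21.49 days.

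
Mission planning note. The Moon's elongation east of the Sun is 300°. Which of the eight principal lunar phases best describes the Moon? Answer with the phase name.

300° lies in the waning crescent sector of the 8-phase cycle.

waning crescent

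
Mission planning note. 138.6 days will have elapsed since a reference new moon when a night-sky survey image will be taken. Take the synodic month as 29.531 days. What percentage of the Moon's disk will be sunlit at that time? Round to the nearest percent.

138.6/29.531 = 4.693 lunations, so 4 complete cycles and 20.48 d into the next.
Phase angle: θ = 360°·(20.48 d)/(29.531 d) = 249.6°.
Illuminated fraction = (1 − cos 249.6°)/2 = (1 − (-0.348))/2 ≈ 0.674, so 67%.

67%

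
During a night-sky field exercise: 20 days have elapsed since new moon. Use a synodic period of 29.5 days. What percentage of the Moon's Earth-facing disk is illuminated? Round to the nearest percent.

72%

The Moon has covered 20/29.5 of its cycle, so θ ≈ 360° × 20/29.5 = 244.1°.
With cos θ = (-0.437), the lit fraction is (1 − (-0.437))/2 ≈ 0.719, so 72%.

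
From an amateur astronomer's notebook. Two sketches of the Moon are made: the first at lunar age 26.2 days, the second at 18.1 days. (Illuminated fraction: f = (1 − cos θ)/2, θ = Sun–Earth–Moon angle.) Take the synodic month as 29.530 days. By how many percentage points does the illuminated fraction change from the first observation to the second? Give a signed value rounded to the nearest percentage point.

+76 pp

First observation: θ = 360°·26.2/29.530 = 319.4°, so f = 0.120.
Second observation: θ = 220.7°, f = 0.879.
Δf = 0.879 − 0.120 = +0.759, i.e. +76 pp.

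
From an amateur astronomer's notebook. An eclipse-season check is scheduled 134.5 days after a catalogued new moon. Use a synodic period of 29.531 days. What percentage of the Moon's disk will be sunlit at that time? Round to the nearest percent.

134.5 d spans 4 complete synodic months (4 × 29.531 = 118.12 d) plus 16.38 d.
Elongation θ = 360° × 16.38/29.531 ≈ 199.6°.
cos 199.6° = (-0.942), so f = (1 − (-0.942))/2 = 0.971, so 97%.

97%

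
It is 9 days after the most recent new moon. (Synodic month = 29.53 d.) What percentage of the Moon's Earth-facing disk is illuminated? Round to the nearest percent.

Elongation θ = 360° × 9/29.53 ≈ 109.7°.
cos 109.7° = (-0.337), so f = (1 − (-0.337))/2 = 0.669, so 67%.

67%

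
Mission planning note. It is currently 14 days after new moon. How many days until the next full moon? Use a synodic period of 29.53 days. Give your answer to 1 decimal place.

Full moon is 0.5 of the way through the cycle: age 0.5 × 29.53 = 14.765 d.
So 0.765 days remain (14.765 − 14).

0.8 days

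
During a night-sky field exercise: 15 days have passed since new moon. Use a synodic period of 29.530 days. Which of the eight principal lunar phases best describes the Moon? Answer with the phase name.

full moon

At 15/29.530 of the cycle, θ ≈ 183° — the full moon range.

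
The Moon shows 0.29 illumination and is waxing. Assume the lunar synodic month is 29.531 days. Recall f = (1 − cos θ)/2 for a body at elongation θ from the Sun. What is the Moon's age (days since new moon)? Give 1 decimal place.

Invert f = (1 − cos θ)/2 to get cos θ = 1 − 2(0.29) = 0.420, hence θ₀ = arccos 0.420 = 65.2°.
Waxing ⇒ before full, so θ = 65.2°.
Age = 29.531 × 65.2°/360° ≈ 5.35 days.

5.3 days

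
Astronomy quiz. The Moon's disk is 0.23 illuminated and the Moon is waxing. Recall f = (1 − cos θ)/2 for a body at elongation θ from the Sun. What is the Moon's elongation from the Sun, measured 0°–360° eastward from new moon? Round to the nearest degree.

From f = (1 − cos θ)/2: cos θ = 1 − 2×0.23 = 0.540; arccos → 57.3°.
Before full moon the principal value applies: θ = 57.3°.

57°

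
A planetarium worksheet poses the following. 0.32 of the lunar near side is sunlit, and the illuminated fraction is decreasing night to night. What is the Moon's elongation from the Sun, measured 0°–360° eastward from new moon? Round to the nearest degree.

291°

Invert f = (1 − cos θ)/2 to get cos θ = 1 − 2(0.32) = 0.360, hence θ₀ = arccos 0.360 = 68.9°.
A waning Moon lies in 180°–360°, so θ = 360° − 68.9° = 291.1°.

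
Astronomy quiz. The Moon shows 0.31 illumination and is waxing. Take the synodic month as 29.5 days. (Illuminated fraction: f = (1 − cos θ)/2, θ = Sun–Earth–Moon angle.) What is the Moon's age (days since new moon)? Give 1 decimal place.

5.5 days

Invert f = (1 − cos θ)/2 to get cos θ = 1 − 2(0.31) = 0.380, hence θ₀ = arccos 0.380 = 67.7°.
The Moon is waxing (0°–180°), so θ = 67.7° directly.
Age = 29.5 × 67.7°/360° ≈ 5.54 days.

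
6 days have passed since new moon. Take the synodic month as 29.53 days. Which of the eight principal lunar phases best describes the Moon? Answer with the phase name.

first quarter

At 6/29.53 of the cycle, θ ≈ 73° — the first quarter range.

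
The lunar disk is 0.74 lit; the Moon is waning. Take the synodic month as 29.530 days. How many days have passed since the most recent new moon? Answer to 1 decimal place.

Invert f = (1 − cos θ)/2 to get cos θ = 1 − 2(0.74) = -0.480, hence θ₀ = arccos -0.480 = 118.7°.
Waning ⇒ past full, so θ = 360° − 118.7° = 241.3°.
That fraction of the synodic month is 241.3/360 × 29.530 d ≈ 19.79 d.

19.8 days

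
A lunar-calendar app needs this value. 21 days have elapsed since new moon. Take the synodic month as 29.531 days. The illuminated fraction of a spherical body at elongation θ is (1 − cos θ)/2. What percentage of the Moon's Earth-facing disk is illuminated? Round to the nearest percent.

62%

Phase angle: θ = 360°·(21 d)/(29.531 d) = 256.0°.
cos 256.0° = (-0.242), so f = (1 − (-0.242))/2 = 0.621, so 62%.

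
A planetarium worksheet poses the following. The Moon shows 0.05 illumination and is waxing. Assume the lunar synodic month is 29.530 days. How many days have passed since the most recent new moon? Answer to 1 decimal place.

2.1 days

Invert f = (1 − cos θ)/2 to get cos θ = 1 − 2(0.05) = 0.900, hence θ₀ = arccos 0.900 = 25.8°.
Waxing ⇒ before full, so θ = 25.8°.
That fraction of the synodic month is 25.8/360 × 29.530 d ≈ 2.12 d.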